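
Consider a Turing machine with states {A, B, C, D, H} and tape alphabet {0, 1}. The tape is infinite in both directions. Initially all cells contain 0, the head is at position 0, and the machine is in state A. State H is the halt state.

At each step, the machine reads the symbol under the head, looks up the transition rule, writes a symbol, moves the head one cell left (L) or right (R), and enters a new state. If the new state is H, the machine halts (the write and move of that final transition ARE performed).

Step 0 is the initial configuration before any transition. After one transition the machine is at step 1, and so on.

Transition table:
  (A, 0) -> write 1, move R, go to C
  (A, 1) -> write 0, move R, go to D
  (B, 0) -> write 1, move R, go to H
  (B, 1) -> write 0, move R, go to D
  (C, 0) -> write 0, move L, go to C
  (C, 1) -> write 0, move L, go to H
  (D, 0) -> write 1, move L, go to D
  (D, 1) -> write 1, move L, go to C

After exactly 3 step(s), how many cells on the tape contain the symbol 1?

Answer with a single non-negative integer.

Answer: 0

Derivation:
Step 1: in state A at pos 0, read 0 -> (A,0)->write 1,move R,goto C. Now: state=C, head=1, tape[-1..2]=0100 (head:   ^)
Step 2: in state C at pos 1, read 0 -> (C,0)->write 0,move L,goto C. Now: state=C, head=0, tape[-1..2]=0100 (head:  ^)
Step 3: in state C at pos 0, read 1 -> (C,1)->write 0,move L,goto H. Now: state=H, head=-1, tape[-2..2]=00000 (head:  ^)
No cell contains 1 after step 3 -> 0 cell(s)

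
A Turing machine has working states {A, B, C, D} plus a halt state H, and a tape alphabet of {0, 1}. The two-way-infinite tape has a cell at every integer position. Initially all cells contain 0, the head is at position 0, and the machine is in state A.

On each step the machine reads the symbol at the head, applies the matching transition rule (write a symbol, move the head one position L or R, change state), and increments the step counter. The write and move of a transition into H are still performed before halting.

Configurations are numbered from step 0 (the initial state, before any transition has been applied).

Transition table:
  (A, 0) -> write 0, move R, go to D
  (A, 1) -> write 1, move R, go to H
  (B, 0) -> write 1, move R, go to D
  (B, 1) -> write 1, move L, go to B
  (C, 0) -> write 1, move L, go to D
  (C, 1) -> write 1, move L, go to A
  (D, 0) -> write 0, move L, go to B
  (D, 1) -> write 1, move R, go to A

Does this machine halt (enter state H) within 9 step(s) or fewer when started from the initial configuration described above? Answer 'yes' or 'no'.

Step 1: in state A at pos 0, read 0 -> (A,0)->write 0,move R,goto D. Now: state=D, head=1, tape[-1..2]=0000 (head:   ^)
Step 2: in state D at pos 1, read 0 -> (D,0)->write 0,move L,goto B. Now: state=B, head=0, tape[-1..2]=0000 (head:  ^)
Step 3: in state B at pos 0, read 0 -> (B,0)->write 1,move R,goto D. Now: state=D, head=1, tape[-1..2]=0100 (head:   ^)
Step 4: in state D at pos 1, read 0 -> (D,0)->write 0,move L,goto B. Now: state=B, head=0, tape[-1..2]=0100 (head:  ^)
Step 5: in state B at pos 0, read 1 -> (B,1)->write 1,move L,goto B. Now: state=B, head=-1, tape[-2..2]=00100 (head:  ^)
Step 6: in state B at pos -1, read 0 -> (B,0)->write 1,move R,goto D. Now: state=D, head=0, tape[-2..2]=01100 (head:   ^)
Step 7: in state D at pos 0, read 1 -> (D,1)->write 1,move R,goto A. Now: state=A, head=1, tape[-2..2]=01100 (head:    ^)
Step 8: in state A at pos 1, read 0 -> (A,0)->write 0,move R,goto D. Now: state=D, head=2, tape[-2..3]=011000 (head:     ^)
Step 9: in state D at pos 2, read 0 -> (D,0)->write 0,move L,goto B. Now: state=B, head=1, tape[-2..3]=011000 (head:    ^)
After 9 step(s): state = B (not H) -> not halted within 9 -> no

Answer: no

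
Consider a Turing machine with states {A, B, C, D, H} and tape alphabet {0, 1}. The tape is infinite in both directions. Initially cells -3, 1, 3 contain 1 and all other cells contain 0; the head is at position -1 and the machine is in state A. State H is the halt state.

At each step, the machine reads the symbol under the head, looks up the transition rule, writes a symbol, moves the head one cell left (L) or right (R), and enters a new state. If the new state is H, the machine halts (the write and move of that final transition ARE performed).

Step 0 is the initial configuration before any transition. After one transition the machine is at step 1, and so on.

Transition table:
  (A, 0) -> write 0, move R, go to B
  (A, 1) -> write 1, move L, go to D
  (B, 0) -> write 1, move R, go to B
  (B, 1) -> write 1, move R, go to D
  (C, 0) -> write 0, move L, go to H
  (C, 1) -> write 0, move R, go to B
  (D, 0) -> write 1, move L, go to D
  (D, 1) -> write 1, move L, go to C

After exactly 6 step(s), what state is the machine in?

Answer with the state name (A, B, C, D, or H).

Step 1: in state A at pos -1, read 0 -> (A,0)->write 0,move R,goto B. Now: state=B, head=0, tape[-4..4]=010001010 (head:     ^)
Step 2: in state B at pos 0, read 0 -> (B,0)->write 1,move R,goto B. Now: state=B, head=1, tape[-4..4]=010011010 (head:      ^)
Step 3: in state B at pos 1, read 1 -> (B,1)->write 1,move R,goto D. Now: state=D, head=2, tape[-4..4]=010011010 (head:       ^)
Step 4: in state D at pos 2, read 0 -> (D,0)->write 1,move L,goto D. Now: state=D, head=1, tape[-4..4]=010011110 (head:      ^)
Step 5: in state D at pos 1, read 1 -> (D,1)->write 1,move L,goto C. Now: state=C, head=0, tape[-4..4]=010011110 (head:     ^)
Step 6: in state C at pos 0, read 1 -> (C,1)->write 0,move R,goto B. Now: state=B, head=1, tape[-4..4]=010001110 (head:      ^)

Answer: B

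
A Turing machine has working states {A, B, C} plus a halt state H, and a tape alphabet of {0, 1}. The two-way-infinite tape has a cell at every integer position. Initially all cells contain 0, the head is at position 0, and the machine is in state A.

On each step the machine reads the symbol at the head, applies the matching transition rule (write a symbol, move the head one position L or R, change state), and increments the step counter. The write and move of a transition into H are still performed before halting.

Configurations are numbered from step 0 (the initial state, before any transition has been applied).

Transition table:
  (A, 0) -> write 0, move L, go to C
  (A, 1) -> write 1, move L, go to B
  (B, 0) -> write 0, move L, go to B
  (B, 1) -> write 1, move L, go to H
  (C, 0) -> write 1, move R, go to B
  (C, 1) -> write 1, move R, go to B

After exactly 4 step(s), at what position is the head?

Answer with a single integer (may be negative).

Step 1: in state A at pos 0, read 0 -> (A,0)->write 0,move L,goto C. Now: state=C, head=-1, tape[-2..1]=0000 (head:  ^)
Step 2: in state C at pos -1, read 0 -> (C,0)->write 1,move R,goto B. Now: state=B, head=0, tape[-2..1]=0100 (head:   ^)
Step 3: in state B at pos 0, read 0 -> (B,0)->write 0,move L,goto B. Now: state=B, head=-1, tape[-2..1]=0100 (head:  ^)
Step 4: in state B at pos -1, read 1 -> (B,1)->write 1,move L,goto H. Now: state=H, head=-2, tape[-3..1]=00100 (head:  ^)

Answer: -2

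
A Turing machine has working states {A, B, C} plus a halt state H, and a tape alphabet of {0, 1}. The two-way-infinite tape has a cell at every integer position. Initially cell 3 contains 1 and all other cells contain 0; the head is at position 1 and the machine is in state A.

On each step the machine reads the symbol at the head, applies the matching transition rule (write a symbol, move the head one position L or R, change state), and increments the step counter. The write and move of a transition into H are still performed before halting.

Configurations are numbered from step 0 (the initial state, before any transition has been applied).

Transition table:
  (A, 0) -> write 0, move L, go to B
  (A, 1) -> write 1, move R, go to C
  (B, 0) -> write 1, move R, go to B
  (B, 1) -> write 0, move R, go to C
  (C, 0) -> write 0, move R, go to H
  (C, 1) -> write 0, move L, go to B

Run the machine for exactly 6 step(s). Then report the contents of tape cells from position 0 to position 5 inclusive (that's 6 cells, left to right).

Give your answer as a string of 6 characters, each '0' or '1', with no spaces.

Step 1: in state A at pos 1, read 0 -> (A,0)->write 0,move L,goto B. Now: state=B, head=0, tape[-1..4]=000010 (head:  ^)
Step 2: in state B at pos 0, read 0 -> (B,0)->write 1,move R,goto B. Now: state=B, head=1, tape[-1..4]=010010 (head:   ^)
Step 3: in state B at pos 1, read 0 -> (B,0)->write 1,move R,goto B. Now: state=B, head=2, tape[-1..4]=011010 (head:    ^)
Step 4: in state B at pos 2, read 0 -> (B,0)->write 1,move R,goto B. Now: state=B, head=3, tape[-1..4]=011110 (head:     ^)
Step 5: in state B at pos 3, read 1 -> (B,1)->write 0,move R,goto C. Now: state=C, head=4, tape[-1..5]=0111000 (head:      ^)
Step 6: in state C at pos 4, read 0 -> (C,0)->write 0,move R,goto H. Now: state=H, head=5, tape[-1..6]=01110000 (head:       ^)

Answer: 111000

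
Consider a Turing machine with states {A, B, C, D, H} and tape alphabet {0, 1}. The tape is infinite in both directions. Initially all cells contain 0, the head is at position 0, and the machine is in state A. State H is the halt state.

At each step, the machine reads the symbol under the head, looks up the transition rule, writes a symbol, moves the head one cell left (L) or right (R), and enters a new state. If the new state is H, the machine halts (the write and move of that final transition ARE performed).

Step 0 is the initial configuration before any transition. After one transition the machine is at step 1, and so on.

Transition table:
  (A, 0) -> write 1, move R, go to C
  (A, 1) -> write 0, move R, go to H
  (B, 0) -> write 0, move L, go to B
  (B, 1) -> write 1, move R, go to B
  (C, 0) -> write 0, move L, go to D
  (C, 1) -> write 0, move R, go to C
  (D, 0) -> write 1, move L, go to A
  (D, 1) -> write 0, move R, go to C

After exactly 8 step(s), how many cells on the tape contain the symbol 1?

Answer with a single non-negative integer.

Answer: 1

Derivation:
Step 1: in state A at pos 0, read 0 -> (A,0)->write 1,move R,goto C. Now: state=C, head=1, tape[-1..2]=0100 (head:   ^)
Step 2: in state C at pos 1, read 0 -> (C,0)->write 0,move L,goto D. Now: state=D, head=0, tape[-1..2]=0100 (head:  ^)
Step 3: in state D at pos 0, read 1 -> (D,1)->write 0,move R,goto C. Now: state=C, head=1, tape[-1..2]=0000 (head:   ^)
Step 4: in state C at pos 1, read 0 -> (C,0)->write 0,move L,goto D. Now: state=D, head=0, tape[-1..2]=0000 (head:  ^)
Step 5: in state D at pos 0, read 0 -> (D,0)->write 1,move L,goto A. Now: state=A, head=-1, tape[-2..2]=00100 (head:  ^)
Step 6: in state A at pos -1, read 0 -> (A,0)->write 1,move R,goto C. Now: state=C, head=0, tape[-2..2]=01100 (head:   ^)
Step 7: in state C at pos 0, read 1 -> (C,1)->write 0,move R,goto C. Now: state=C, head=1, tape[-2..2]=01000 (head:    ^)
Step 8: in state C at pos 1, read 0 -> (C,0)->write 0,move L,goto D. Now: state=D, head=0, tape[-2..2]=01000 (head:   ^)
Cells containing 1 after step 8: {-1} -> 1 cell(s)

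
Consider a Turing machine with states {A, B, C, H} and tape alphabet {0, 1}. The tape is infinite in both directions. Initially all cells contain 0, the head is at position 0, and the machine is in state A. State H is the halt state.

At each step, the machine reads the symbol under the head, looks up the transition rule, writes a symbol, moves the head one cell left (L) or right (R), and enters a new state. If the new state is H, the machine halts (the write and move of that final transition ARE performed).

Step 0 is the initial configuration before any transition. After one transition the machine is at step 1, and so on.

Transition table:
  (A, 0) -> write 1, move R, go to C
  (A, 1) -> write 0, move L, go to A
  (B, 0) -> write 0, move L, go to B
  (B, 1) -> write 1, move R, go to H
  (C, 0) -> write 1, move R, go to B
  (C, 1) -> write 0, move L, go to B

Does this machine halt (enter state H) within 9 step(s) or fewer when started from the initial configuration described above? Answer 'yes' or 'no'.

Step 1: in state A at pos 0, read 0 -> (A,0)->write 1,move R,goto C. Now: state=C, head=1, tape[-1..2]=0100 (head:   ^)
Step 2: in state C at pos 1, read 0 -> (C,0)->write 1,move R,goto B. Now: state=B, head=2, tape[-1..3]=01100 (head:    ^)
Step 3: in state B at pos 2, read 0 -> (B,0)->write 0,move L,goto B. Now: state=B, head=1, tape[-1..3]=01100 (head:   ^)
Step 4: in state B at pos 1, read 1 -> (B,1)->write 1,move R,goto H. Now: state=H, head=2, tape[-1..3]=01100 (head:    ^)
State H reached at step 4; 4 <= 9 -> yes

Answer: yes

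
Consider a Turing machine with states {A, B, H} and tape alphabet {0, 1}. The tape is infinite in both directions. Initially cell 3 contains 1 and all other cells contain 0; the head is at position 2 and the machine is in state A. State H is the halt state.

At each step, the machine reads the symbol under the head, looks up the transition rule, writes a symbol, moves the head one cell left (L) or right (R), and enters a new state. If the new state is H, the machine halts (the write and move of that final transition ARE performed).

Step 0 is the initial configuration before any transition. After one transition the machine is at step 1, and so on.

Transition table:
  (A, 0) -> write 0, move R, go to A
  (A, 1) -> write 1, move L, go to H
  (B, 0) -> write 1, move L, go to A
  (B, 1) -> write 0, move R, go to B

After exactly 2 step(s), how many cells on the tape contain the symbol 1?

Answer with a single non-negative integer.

Answer: 1

Derivation:
Step 1: in state A at pos 2, read 0 -> (A,0)->write 0,move R,goto A. Now: state=A, head=3, tape[1..4]=0010 (head:   ^)
Step 2: in state A at pos 3, read 1 -> (A,1)->write 1,move L,goto H. Now: state=H, head=2, tape[1..4]=0010 (head:  ^)
Cells containing 1 after step 2: {3} -> 1 cell(s)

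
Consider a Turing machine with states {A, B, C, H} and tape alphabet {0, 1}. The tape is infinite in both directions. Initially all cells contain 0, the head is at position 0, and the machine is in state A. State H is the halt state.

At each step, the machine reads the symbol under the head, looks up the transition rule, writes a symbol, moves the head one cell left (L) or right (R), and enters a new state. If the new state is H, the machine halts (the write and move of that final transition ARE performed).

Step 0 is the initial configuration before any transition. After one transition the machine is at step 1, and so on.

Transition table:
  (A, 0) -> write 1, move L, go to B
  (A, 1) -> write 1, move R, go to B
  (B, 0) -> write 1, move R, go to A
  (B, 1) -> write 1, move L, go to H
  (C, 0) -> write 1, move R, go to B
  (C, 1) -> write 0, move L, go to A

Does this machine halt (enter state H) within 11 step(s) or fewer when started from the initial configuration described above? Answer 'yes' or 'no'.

Step 1: in state A at pos 0, read 0 -> (A,0)->write 1,move L,goto B. Now: state=B, head=-1, tape[-2..1]=0010 (head:  ^)
Step 2: in state B at pos -1, read 0 -> (B,0)->write 1,move R,goto A. Now: state=A, head=0, tape[-2..1]=0110 (head:   ^)
Step 3: in state A at pos 0, read 1 -> (A,1)->write 1,move R,goto B. Now: state=B, head=1, tape[-2..2]=01100 (head:    ^)
Step 4: in state B at pos 1, read 0 -> (B,0)->write 1,move R,goto A. Now: state=A, head=2, tape[-2..3]=011100 (head:     ^)
Step 5: in state A at pos 2, read 0 -> (A,0)->write 1,move L,goto B. Now: state=B, head=1, tape[-2..3]=011110 (head:    ^)
Step 6: in state B at pos 1, read 1 -> (B,1)->write 1,move L,goto H. Now: state=H, head=0, tape[-2..3]=011110 (head:   ^)
State H reached at step 6; 6 <= 11 -> yes

Answer: yes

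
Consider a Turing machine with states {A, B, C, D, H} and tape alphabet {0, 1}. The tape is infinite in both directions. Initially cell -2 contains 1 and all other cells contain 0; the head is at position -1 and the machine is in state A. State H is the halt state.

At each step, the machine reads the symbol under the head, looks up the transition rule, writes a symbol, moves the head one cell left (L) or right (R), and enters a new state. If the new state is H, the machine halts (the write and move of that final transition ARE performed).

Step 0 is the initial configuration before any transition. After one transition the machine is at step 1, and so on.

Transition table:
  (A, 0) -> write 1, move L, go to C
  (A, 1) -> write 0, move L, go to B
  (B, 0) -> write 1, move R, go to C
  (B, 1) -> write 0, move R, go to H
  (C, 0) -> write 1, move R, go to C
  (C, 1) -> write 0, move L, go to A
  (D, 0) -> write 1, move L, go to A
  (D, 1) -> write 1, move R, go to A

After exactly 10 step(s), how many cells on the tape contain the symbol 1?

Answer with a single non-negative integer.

Step 1: in state A at pos -1, read 0 -> (A,0)->write 1,move L,goto C. Now: state=C, head=-2, tape[-3..0]=0110 (head:  ^)
Step 2: in state C at pos -2, read 1 -> (C,1)->write 0,move L,goto A. Now: state=A, head=-3, tape[-4..0]=00010 (head:  ^)
Step 3: in state A at pos -3, read 0 -> (A,0)->write 1,move L,goto C. Now: state=C, head=-4, tape[-5..0]=001010 (head:  ^)
Step 4: in state C at pos -4, read 0 -> (C,0)->write 1,move R,goto C. Now: state=C, head=-3, tape[-5..0]=011010 (head:   ^)
Step 5: in state C at pos -3, read 1 -> (C,1)->write 0,move L,goto A. Now: state=A, head=-4, tape[-5..0]=010010 (head:  ^)
Step 6: in state A at pos -4, read 1 -> (A,1)->write 0,move L,goto B. Now: state=B, head=-5, tape[-6..0]=0000010 (head:  ^)
Step 7: in state B at pos -5, read 0 -> (B,0)->write 1,move R,goto C. Now: state=C, head=-4, tape[-6..0]=0100010 (head:   ^)
Step 8: in state C at pos -4, read 0 -> (C,0)->write 1,move R,goto C. Now: state=C, head=-3, tape[-6..0]=0110010 (head:    ^)
Step 9: in state C at pos -3, read 0 -> (C,0)->write 1,move R,goto C. Now: state=C, head=-2, tape[-6..0]=0111010 (head:     ^)
Step 10: in state C at pos -2, read 0 -> (C,0)->write 1,move R,goto C. Now: state=C, head=-1, tape[-6..0]=0111110 (head:      ^)
Cells containing 1 after step 10: {-5, -4, -3, -2, -1} -> 5 cell(s)

Answer: 5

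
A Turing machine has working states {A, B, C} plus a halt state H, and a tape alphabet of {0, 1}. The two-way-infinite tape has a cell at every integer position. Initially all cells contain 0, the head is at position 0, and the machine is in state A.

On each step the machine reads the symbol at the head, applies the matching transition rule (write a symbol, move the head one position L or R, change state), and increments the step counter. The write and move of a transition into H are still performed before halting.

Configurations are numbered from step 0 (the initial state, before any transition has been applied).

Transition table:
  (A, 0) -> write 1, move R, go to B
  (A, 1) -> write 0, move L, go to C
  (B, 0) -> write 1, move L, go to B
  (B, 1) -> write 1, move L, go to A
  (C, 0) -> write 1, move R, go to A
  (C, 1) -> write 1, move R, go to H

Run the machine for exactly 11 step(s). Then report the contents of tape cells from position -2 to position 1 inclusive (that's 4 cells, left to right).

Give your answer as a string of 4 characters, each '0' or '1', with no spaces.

Step 1: in state A at pos 0, read 0 -> (A,0)->write 1,move R,goto B. Now: state=B, head=1, tape[-1..2]=0100 (head:   ^)
Step 2: in state B at pos 1, read 0 -> (B,0)->write 1,move L,goto B. Now: state=B, head=0, tape[-1..2]=0110 (head:  ^)
Step 3: in state B at pos 0, read 1 -> (B,1)->write 1,move L,goto A. Now: state=A, head=-1, tape[-2..2]=00110 (head:  ^)
Step 4: in state A at pos -1, read 0 -> (A,0)->write 1,move R,goto B. Now: state=B, head=0, tape[-2..2]=01110 (head:   ^)
Step 5: in state B at pos 0, read 1 -> (B,1)->write 1,move L,goto A. Now: state=A, head=-1, tape[-2..2]=01110 (head:  ^)
Step 6: in state A at pos -1, read 1 -> (A,1)->write 0,move L,goto C. Now: state=C, head=-2, tape[-3..2]=000110 (head:  ^)
Step 7: in state C at pos -2, read 0 -> (C,0)->write 1,move R,goto A. Now: state=A, head=-1, tape[-3..2]=010110 (head:   ^)
Step 8: in state A at pos -1, read 0 -> (A,0)->write 1,move R,goto B. Now: state=B, head=0, tape[-3..2]=011110 (head:    ^)
Step 9: in state B at pos 0, read 1 -> (B,1)->write 1,move L,goto A. Now: state=A, head=-1, tape[-3..2]=011110 (head:   ^)
Step 10: in state A at pos -1, read 1 -> (A,1)->write 0,move L,goto C. Now: state=C, head=-2, tape[-3..2]=010110 (head:  ^)
Step 11: in state C at pos -2, read 1 -> (C,1)->write 1,move R,goto H. Now: state=H, head=-1, tape[-3..2]=010110 (head:   ^)

Answer: 1011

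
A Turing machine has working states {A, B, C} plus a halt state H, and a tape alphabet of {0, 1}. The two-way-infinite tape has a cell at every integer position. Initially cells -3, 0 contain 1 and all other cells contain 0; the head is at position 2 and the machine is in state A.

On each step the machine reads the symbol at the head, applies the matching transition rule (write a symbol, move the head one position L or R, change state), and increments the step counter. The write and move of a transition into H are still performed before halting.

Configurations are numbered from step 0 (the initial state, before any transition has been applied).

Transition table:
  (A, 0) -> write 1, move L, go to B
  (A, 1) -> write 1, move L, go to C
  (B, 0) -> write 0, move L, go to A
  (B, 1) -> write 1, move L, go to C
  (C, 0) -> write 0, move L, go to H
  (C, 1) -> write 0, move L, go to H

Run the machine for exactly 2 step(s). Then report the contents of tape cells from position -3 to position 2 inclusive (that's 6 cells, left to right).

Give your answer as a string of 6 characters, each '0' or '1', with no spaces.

Answer: 100101

Derivation:
Step 1: in state A at pos 2, read 0 -> (A,0)->write 1,move L,goto B. Now: state=B, head=1, tape[-4..3]=01001010 (head:      ^)
Step 2: in state B at pos 1, read 0 -> (B,0)->write 0,move L,goto A. Now: state=A, head=0, tape[-4..3]=01001010 (head:     ^)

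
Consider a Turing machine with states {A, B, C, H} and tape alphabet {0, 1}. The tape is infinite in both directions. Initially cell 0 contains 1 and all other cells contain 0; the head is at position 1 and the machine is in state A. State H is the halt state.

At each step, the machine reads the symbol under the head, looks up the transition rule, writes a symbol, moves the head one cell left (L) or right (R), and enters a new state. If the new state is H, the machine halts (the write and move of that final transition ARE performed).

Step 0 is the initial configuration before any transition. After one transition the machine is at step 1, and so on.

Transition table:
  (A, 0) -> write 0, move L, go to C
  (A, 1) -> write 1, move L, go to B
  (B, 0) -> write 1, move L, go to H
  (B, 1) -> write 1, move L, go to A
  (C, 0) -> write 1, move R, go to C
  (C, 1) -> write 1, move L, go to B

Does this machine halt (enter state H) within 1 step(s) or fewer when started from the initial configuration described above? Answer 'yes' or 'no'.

Answer: no

Derivation:
Step 1: in state A at pos 1, read 0 -> (A,0)->write 0,move L,goto C. Now: state=C, head=0, tape[-1..2]=0100 (head:  ^)
After 1 step(s): state = C (not H) -> not halted within 1 -> no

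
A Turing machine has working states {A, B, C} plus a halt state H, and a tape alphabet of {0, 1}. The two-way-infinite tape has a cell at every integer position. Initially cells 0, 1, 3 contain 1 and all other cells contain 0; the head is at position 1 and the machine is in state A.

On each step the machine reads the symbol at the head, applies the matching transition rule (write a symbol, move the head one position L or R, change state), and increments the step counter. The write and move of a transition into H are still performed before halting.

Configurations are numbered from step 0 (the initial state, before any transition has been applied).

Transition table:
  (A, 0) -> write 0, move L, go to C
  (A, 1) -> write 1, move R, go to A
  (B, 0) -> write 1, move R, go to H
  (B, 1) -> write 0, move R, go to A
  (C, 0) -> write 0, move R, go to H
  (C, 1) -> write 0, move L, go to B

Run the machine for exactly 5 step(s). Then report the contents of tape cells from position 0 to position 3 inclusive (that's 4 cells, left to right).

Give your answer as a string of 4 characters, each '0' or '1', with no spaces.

Step 1: in state A at pos 1, read 1 -> (A,1)->write 1,move R,goto A. Now: state=A, head=2, tape[-1..4]=011010 (head:    ^)
Step 2: in state A at pos 2, read 0 -> (A,0)->write 0,move L,goto C. Now: state=C, head=1, tape[-1..4]=011010 (head:   ^)
Step 3: in state C at pos 1, read 1 -> (C,1)->write 0,move L,goto B. Now: state=B, head=0, tape[-1..4]=010010 (head:  ^)
Step 4: in state B at pos 0, read 1 -> (B,1)->write 0,move R,goto A. Now: state=A, head=1, tape[-1..4]=000010 (head:   ^)
Step 5: in state A at pos 1, read 0 -> (A,0)->write 0,move L,goto C. Now: state=C, head=0, tape[-1..4]=000010 (head:  ^)

Answer: 0001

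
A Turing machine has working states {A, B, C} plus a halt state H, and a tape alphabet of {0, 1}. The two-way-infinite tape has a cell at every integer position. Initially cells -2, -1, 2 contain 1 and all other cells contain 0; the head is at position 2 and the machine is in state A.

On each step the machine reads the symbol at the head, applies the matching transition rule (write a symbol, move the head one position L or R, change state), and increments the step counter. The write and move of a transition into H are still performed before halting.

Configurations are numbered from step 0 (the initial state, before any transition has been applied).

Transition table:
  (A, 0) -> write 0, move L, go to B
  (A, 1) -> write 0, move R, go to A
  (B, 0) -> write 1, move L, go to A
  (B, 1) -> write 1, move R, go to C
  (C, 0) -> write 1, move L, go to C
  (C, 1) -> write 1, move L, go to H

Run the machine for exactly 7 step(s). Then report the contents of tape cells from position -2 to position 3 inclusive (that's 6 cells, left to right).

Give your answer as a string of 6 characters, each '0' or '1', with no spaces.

Answer: 100010

Derivation:
Step 1: in state A at pos 2, read 1 -> (A,1)->write 0,move R,goto A. Now: state=A, head=3, tape[-3..4]=01100000 (head:       ^)
Step 2: in state A at pos 3, read 0 -> (A,0)->write 0,move L,goto B. Now: state=B, head=2, tape[-3..4]=01100000 (head:      ^)
Step 3: in state B at pos 2, read 0 -> (B,0)->write 1,move L,goto A. Now: state=A, head=1, tape[-3..4]=01100100 (head:     ^)
Step 4: in state A at pos 1, read 0 -> (A,0)->write 0,move L,goto B. Now: state=B, head=0, tape[-3..4]=01100100 (head:    ^)
Step 5: in state B at pos 0, read 0 -> (B,0)->write 1,move L,goto A. Now: state=A, head=-1, tape[-3..4]=01110100 (head:   ^)
Step 6: in state A at pos -1, read 1 -> (A,1)->write 0,move R,goto A. Now: state=A, head=0, tape[-3..4]=01010100 (head:    ^)
Step 7: in state A at pos 0, read 1 -> (A,1)->write 0,move R,goto A. Now: state=A, head=1, tape[-3..4]=01000100 (head:     ^)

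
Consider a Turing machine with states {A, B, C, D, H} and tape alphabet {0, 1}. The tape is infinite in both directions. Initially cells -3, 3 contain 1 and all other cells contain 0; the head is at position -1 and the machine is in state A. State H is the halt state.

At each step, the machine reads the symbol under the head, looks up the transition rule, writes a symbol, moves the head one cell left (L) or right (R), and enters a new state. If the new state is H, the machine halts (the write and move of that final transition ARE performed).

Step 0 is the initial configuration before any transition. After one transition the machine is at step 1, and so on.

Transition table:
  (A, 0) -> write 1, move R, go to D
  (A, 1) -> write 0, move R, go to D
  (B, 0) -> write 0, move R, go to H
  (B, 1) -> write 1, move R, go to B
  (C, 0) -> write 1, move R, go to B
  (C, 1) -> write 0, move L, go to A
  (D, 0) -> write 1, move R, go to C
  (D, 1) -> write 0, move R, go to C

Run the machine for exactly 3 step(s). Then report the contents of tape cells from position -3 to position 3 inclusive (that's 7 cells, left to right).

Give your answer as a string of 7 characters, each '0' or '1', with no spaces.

Answer: 1011101

Derivation:
Step 1: in state A at pos -1, read 0 -> (A,0)->write 1,move R,goto D. Now: state=D, head=0, tape[-4..4]=010100010 (head:     ^)
Step 2: in state D at pos 0, read 0 -> (D,0)->write 1,move R,goto C. Now: state=C, head=1, tape[-4..4]=010110010 (head:      ^)
Step 3: in state C at pos 1, read 0 -> (C,0)->write 1,move R,goto B. Now: state=B, head=2, tape[-4..4]=010111010 (head:       ^)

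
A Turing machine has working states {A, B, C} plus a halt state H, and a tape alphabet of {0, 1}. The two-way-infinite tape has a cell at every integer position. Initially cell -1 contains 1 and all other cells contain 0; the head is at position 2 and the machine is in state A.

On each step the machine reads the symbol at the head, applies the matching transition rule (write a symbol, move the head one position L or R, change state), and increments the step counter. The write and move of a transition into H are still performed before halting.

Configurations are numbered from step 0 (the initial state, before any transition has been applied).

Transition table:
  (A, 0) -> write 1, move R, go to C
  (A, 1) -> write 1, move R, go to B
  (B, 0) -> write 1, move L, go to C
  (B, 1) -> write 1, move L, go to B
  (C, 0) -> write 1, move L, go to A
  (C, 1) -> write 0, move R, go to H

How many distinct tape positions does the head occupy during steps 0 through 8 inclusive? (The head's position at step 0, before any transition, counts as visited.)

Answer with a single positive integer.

Step 1: in state A at pos 2, read 0 -> (A,0)->write 1,move R,goto C. Now: state=C, head=3, tape[-2..4]=0100100 (head:      ^)
Step 2: in state C at pos 3, read 0 -> (C,0)->write 1,move L,goto A. Now: state=A, head=2, tape[-2..4]=0100110 (head:     ^)
Step 3: in state A at pos 2, read 1 -> (A,1)->write 1,move R,goto B. Now: state=B, head=3, tape[-2..4]=0100110 (head:      ^)
Step 4: in state B at pos 3, read 1 -> (B,1)->write 1,move L,goto B. Now: state=B, head=2, tape[-2..4]=0100110 (head:     ^)
Step 5: in state B at pos 2, read 1 -> (B,1)->write 1,move L,goto B. Now: state=B, head=1, tape[-2..4]=0100110 (head:    ^)
Step 6: in state B at pos 1, read 0 -> (B,0)->write 1,move L,goto C. Now: state=C, head=0, tape[-2..4]=0101110 (head:   ^)
Step 7: in state C at pos 0, read 0 -> (C,0)->write 1,move L,goto A. Now: state=A, head=-1, tape[-2..4]=0111110 (head:  ^)
Step 8: in state A at pos -1, read 1 -> (A,1)->write 1,move R,goto B. Now: state=B, head=0, tape[-2..4]=0111110 (head:   ^)
Head positions at steps 0..8: starting at 2, distinct positions visited = {-1, 0, 1, 2, 3} -> 5 position(s)

Answer: 5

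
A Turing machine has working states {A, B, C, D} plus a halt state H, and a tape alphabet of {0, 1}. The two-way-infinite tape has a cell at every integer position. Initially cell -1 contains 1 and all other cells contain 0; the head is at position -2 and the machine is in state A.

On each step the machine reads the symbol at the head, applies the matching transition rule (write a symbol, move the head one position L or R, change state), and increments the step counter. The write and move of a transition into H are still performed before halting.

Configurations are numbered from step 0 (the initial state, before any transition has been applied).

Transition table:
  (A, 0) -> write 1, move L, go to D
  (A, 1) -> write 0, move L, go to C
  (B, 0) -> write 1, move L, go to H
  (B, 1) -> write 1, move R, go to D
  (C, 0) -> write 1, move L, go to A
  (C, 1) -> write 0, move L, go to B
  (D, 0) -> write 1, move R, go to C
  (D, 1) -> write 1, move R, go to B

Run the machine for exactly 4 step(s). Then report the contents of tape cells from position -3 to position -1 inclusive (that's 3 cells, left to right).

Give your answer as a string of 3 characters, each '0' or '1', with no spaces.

Step 1: in state A at pos -2, read 0 -> (A,0)->write 1,move L,goto D. Now: state=D, head=-3, tape[-4..0]=00110 (head:  ^)
Step 2: in state D at pos -3, read 0 -> (D,0)->write 1,move R,goto C. Now: state=C, head=-2, tape[-4..0]=01110 (head:   ^)
Step 3: in state C at pos -2, read 1 -> (C,1)->write 0,move L,goto B. Now: state=B, head=-3, tape[-4..0]=01010 (head:  ^)
Step 4: in state B at pos -3, read 1 -> (B,1)->write 1,move R,goto D. Now: state=D, head=-2, tape[-4..0]=01010 (head:   ^)

Answer: 101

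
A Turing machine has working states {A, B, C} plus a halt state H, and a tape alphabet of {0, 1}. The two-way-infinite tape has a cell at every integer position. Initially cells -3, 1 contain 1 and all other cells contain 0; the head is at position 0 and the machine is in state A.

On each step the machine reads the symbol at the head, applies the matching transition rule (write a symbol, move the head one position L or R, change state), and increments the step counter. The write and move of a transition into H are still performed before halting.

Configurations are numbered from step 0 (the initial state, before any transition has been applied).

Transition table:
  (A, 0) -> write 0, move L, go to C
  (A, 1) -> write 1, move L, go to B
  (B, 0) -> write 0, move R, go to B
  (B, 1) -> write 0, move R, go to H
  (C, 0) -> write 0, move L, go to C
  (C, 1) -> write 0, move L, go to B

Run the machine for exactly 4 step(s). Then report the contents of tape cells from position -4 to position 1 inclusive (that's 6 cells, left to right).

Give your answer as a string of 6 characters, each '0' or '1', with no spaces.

Step 1: in state A at pos 0, read 0 -> (A,0)->write 0,move L,goto C. Now: state=C, head=-1, tape[-4..2]=0100010 (head:    ^)
Step 2: in state C at pos -1, read 0 -> (C,0)->write 0,move L,goto C. Now: state=C, head=-2, tape[-4..2]=0100010 (head:   ^)
Step 3: in state C at pos -2, read 0 -> (C,0)->write 0,move L,goto C. Now: state=C, head=-3, tape[-4..2]=0100010 (head:  ^)
Step 4: in state C at pos -3, read 1 -> (C,1)->write 0,move L,goto B. Now: state=B, head=-4, tape[-5..2]=00000010 (head:  ^)

Answer: 000001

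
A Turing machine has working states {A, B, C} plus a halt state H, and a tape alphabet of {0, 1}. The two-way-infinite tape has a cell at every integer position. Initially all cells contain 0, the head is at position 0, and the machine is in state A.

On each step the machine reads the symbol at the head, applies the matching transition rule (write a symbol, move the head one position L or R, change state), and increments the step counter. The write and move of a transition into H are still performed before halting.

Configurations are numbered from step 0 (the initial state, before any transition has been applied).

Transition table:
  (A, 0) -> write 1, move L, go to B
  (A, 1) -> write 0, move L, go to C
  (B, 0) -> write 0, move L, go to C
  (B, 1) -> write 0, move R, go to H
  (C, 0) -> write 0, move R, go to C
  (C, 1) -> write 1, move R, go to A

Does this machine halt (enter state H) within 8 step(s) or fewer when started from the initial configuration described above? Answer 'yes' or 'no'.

Step 1: in state A at pos 0, read 0 -> (A,0)->write 1,move L,goto B. Now: state=B, head=-1, tape[-2..1]=0010 (head:  ^)
Step 2: in state B at pos -1, read 0 -> (B,0)->write 0,move L,goto C. Now: state=C, head=-2, tape[-3..1]=00010 (head:  ^)
Step 3: in state C at pos -2, read 0 -> (C,0)->write 0,move R,goto C. Now: state=C, head=-1, tape[-3..1]=00010 (head:   ^)
Step 4: in state C at pos -1, read 0 -> (C,0)->write 0,move R,goto C. Now: state=C, head=0, tape[-3..1]=00010 (head:    ^)
Step 5: in state C at pos 0, read 1 -> (C,1)->write 1,move R,goto A. Now: state=A, head=1, tape[-3..2]=000100 (head:     ^)
Step 6: in state A at pos 1, read 0 -> (A,0)->write 1,move L,goto B. Now: state=B, head=0, tape[-3..2]=000110 (head:    ^)
Step 7: in state B at pos 0, read 1 -> (B,1)->write 0,move R,goto H. Now: state=H, head=1, tape[-3..2]=000010 (head:     ^)
State H reached at step 7; 7 <= 8 -> yes

Answer: yes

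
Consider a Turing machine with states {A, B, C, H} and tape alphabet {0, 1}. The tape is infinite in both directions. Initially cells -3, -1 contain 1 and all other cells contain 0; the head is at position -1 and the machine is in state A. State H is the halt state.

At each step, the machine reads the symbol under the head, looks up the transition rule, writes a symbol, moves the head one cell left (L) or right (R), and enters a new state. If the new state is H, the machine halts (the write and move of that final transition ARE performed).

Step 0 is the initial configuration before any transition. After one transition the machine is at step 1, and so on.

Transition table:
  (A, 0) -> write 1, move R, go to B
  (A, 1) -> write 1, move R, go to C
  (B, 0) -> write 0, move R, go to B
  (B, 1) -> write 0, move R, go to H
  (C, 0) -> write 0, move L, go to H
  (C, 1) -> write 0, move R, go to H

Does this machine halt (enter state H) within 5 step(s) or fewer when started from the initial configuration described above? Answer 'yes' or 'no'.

Step 1: in state A at pos -1, read 1 -> (A,1)->write 1,move R,goto C. Now: state=C, head=0, tape[-4..1]=010100 (head:     ^)
Step 2: in state C at pos 0, read 0 -> (C,0)->write 0,move L,goto H. Now: state=H, head=-1, tape[-4..1]=010100 (head:    ^)
State H reached at step 2; 2 <= 5 -> yes

Answer: yes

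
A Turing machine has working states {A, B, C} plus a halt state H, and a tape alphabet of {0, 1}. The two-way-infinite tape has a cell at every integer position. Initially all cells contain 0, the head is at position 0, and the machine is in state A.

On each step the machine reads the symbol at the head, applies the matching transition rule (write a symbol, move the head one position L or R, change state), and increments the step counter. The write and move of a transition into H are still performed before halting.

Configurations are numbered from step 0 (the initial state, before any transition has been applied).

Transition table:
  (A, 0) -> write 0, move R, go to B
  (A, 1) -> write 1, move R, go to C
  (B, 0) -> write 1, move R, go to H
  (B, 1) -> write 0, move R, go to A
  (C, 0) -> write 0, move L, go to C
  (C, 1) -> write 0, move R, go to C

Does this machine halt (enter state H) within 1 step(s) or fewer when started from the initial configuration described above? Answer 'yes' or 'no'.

Step 1: in state A at pos 0, read 0 -> (A,0)->write 0,move R,goto B. Now: state=B, head=1, tape[-1..2]=0000 (head:   ^)
After 1 step(s): state = B (not H) -> not halted within 1 -> no

Answer: no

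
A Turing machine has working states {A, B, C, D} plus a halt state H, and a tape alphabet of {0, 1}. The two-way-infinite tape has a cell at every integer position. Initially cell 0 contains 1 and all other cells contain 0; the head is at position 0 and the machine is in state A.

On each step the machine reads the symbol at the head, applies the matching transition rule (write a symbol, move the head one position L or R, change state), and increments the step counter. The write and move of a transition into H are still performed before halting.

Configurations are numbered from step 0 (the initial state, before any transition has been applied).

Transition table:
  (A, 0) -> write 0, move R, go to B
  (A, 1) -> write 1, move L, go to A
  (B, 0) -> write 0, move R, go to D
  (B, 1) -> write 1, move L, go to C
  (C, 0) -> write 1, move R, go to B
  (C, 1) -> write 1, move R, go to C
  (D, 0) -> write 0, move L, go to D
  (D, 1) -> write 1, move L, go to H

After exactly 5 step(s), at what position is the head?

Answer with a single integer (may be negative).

Answer: -1

Derivation:
Step 1: in state A at pos 0, read 1 -> (A,1)->write 1,move L,goto A. Now: state=A, head=-1, tape[-2..1]=0010 (head:  ^)
Step 2: in state A at pos -1, read 0 -> (A,0)->write 0,move R,goto B. Now: state=B, head=0, tape[-2..1]=0010 (head:   ^)
Step 3: in state B at pos 0, read 1 -> (B,1)->write 1,move L,goto C. Now: state=C, head=-1, tape[-2..1]=0010 (head:  ^)
Step 4: in state C at pos -1, read 0 -> (C,0)->write 1,move R,goto B. Now: state=B, head=0, tape[-2..1]=0110 (head:   ^)
Step 5: in state B at pos 0, read 1 -> (B,1)->write 1,move L,goto C. Now: state=C, head=-1, tape[-2..1]=0110 (head:  ^)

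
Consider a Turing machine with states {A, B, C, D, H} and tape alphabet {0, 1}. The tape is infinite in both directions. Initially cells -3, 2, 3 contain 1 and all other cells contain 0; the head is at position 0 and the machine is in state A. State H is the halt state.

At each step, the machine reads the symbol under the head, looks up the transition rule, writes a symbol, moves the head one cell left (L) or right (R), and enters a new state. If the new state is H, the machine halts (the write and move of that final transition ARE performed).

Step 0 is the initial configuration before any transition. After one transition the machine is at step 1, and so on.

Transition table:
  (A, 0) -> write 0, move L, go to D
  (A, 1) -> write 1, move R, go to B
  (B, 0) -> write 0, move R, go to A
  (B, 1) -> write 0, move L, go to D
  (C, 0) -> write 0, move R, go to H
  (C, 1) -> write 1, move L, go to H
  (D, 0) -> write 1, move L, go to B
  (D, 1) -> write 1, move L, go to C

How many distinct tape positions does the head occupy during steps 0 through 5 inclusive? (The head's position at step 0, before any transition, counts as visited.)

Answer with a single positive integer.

Answer: 4

Derivation:
Step 1: in state A at pos 0, read 0 -> (A,0)->write 0,move L,goto D. Now: state=D, head=-1, tape[-4..4]=010000110 (head:    ^)
Step 2: in state D at pos -1, read 0 -> (D,0)->write 1,move L,goto B. Now: state=B, head=-2, tape[-4..4]=010100110 (head:   ^)
Step 3: in state B at pos -2, read 0 -> (B,0)->write 0,move R,goto A. Now: state=A, head=-1, tape[-4..4]=010100110 (head:    ^)
Step 4: in state A at pos -1, read 1 -> (A,1)->write 1,move R,goto B. Now: state=B, head=0, tape[-4..4]=010100110 (head:     ^)
Step 5: in state B at pos 0, read 0 -> (B,0)->write 0,move R,goto A. Now: state=A, head=1, tape[-4..4]=010100110 (head:      ^)
Head positions at steps 0..5: starting at 0, distinct positions visited = {-2, -1, 0, 1} -> 4 position(s)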